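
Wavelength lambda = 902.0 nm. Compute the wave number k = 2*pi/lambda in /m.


k = 2 * pi / lambda
= 6.2832 / (902.0e-9)
= 6.2832 / 9.0200e-07
= 6.9658e+06 /m

6.9658e+06


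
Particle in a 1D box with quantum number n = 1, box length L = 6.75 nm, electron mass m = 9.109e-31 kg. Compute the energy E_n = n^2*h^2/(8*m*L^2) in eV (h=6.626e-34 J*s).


E = n^2 * h^2 / (8 * m * L^2)
= 1^2 * (6.626e-34)^2 / (8 * 9.109e-31 * (6.75e-9)^2)
= 1 * 4.3904e-67 / (8 * 9.109e-31 * 4.5563e-17)
= 1.3223e-21 J
= 0.0083 eV

0.0083


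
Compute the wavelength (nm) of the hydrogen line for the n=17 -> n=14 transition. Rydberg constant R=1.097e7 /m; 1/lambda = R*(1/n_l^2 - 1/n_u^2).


1/lambda = R * (1/n_l^2 - 1/n_u^2)
= 1.097e7 * (1/14^2 - 1/17^2)
= 1.097e7 * (0.005102 - 0.00346)
= 1.097e7 * 0.001642
= 1.8011e+04 /m
lambda = 1 / 1.8011e+04 = 55521.9024 nm

55521.9024


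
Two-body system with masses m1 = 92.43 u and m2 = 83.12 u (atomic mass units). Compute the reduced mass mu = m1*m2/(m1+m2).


mu = m1 * m2 / (m1 + m2)
= 92.43 * 83.12 / (92.43 + 83.12)
= 7682.7816 / 175.55
= 43.7641 u

43.7641


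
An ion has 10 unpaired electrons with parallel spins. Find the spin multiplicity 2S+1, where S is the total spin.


Total spin S = N * (1/2) = 10 * 0.5 = 5.0
Spin multiplicity = 2S + 1
= 2 * 5.0 + 1
= 11

11


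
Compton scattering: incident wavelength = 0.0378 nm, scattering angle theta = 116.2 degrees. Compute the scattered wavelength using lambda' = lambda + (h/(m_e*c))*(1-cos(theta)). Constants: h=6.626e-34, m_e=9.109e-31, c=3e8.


Compton wavelength: h/(m_e*c) = 2.4247e-12 m
d_lambda = 2.4247e-12 * (1 - cos(116.2 deg))
= 2.4247e-12 * 1.441506
= 3.4952e-12 m = 0.003495 nm
lambda' = 0.0378 + 0.003495
= 0.041295 nm

0.041295


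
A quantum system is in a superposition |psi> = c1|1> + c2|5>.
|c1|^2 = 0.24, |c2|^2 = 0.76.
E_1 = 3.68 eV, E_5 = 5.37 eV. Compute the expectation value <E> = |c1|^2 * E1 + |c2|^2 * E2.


<E> = |c1|^2 * E1 + |c2|^2 * E2
= 0.24 * 3.68 + 0.76 * 5.37
= 0.8832 + 4.0812
= 4.9644 eV

4.9644


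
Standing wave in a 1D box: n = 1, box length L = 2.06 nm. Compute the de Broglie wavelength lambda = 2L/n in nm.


lambda = 2L / n
= 2 * 2.06 / 1
= 4.12 / 1
= 4.12 nm

4.12


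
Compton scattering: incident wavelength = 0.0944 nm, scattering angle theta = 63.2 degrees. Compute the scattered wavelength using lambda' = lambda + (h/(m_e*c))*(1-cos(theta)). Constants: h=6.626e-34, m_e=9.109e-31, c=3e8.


Compton wavelength: h/(m_e*c) = 2.4247e-12 m
d_lambda = 2.4247e-12 * (1 - cos(63.2 deg))
= 2.4247e-12 * 0.549122
= 1.3315e-12 m = 0.001331 nm
lambda' = 0.0944 + 0.001331
= 0.095731 nm

0.095731


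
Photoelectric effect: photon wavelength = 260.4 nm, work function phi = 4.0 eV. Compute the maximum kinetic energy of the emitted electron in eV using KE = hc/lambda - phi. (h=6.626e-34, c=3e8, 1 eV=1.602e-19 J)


E_photon = hc / lambda
= (6.626e-34)(3e8) / (260.4e-9)
= 7.6336e-19 J
= 4.7651 eV
KE = E_photon - phi
= 4.7651 - 4.0
= 0.7651 eV

0.7651


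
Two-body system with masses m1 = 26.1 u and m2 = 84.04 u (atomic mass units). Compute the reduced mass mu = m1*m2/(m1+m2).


mu = m1 * m2 / (m1 + m2)
= 26.1 * 84.04 / (26.1 + 84.04)
= 2193.444 / 110.14
= 19.9151 u

19.9151


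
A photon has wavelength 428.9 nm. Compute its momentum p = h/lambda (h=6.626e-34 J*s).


p = h / lambda
= 6.626e-34 / (428.9e-9)
= 6.626e-34 / 4.2890e-07
= 1.5449e-27 kg*m/s

1.5449e-27


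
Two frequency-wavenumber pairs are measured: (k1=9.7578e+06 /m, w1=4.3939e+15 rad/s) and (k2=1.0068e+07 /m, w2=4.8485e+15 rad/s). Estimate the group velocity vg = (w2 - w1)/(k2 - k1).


vg = (w2 - w1) / (k2 - k1)
= (4.8485e+15 - 4.3939e+15) / (1.0068e+07 - 9.7578e+06)
= 4.5460e+14 / 3.1020e+05
= 1.4655e+09 m/s

1.4655e+09


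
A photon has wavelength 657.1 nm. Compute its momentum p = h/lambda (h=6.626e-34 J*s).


p = h / lambda
= 6.626e-34 / (657.1e-9)
= 6.626e-34 / 6.5710e-07
= 1.0084e-27 kg*m/s

1.0084e-27


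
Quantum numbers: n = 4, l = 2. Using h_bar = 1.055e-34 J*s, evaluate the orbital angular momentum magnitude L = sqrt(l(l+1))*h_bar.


L = sqrt(l*(l+1)) * h_bar
= sqrt(2 * 3) * 1.055e-34
= sqrt(6) * 1.055e-34
= 2.4495 * 1.055e-34
= 2.5842e-34 J*s

2.5842e-34


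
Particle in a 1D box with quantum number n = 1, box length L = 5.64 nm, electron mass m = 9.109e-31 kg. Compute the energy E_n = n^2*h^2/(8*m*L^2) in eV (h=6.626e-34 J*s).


E = n^2 * h^2 / (8 * m * L^2)
= 1^2 * (6.626e-34)^2 / (8 * 9.109e-31 * (5.64e-9)^2)
= 1 * 4.3904e-67 / (8 * 9.109e-31 * 3.1810e-17)
= 1.8940e-21 J
= 0.0118 eV

0.0118


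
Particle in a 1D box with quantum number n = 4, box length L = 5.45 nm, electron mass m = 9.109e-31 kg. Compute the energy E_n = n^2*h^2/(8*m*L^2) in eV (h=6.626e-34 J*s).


E = n^2 * h^2 / (8 * m * L^2)
= 4^2 * (6.626e-34)^2 / (8 * 9.109e-31 * (5.45e-9)^2)
= 16 * 4.3904e-67 / (8 * 9.109e-31 * 2.9703e-17)
= 3.2454e-20 J
= 0.2026 eV

0.2026


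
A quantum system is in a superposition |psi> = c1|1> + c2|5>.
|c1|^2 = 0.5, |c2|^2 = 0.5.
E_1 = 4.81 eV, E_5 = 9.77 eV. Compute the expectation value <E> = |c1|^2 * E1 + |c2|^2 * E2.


<E> = |c1|^2 * E1 + |c2|^2 * E2
= 0.5 * 4.81 + 0.5 * 9.77
= 2.405 + 4.885
= 7.29 eV

7.29


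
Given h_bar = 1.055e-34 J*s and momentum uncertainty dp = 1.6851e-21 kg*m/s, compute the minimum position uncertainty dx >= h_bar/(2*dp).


dx = h_bar / (2 * dp)
= 1.055e-34 / (2 * 1.6851e-21)
= 1.055e-34 / 3.3702e-21
= 3.1304e-14 m

3.1304e-14


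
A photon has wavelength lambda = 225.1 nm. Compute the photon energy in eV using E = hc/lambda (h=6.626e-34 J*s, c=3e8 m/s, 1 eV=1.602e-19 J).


E = hc / lambda
= (6.626e-34)(3e8) / (225.1e-9)
= 1.9878e-25 / 2.2510e-07
= 8.8307e-19 J
Converting to eV: 8.8307e-19 / 1.602e-19
= 5.5123 eV

5.5123


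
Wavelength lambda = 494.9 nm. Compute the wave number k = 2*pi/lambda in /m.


k = 2 * pi / lambda
= 6.2832 / (494.9e-9)
= 6.2832 / 4.9490e-07
= 1.2696e+07 /m

1.2696e+07


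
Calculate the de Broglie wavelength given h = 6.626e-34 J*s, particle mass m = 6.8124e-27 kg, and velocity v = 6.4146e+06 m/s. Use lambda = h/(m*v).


lambda = h / (m * v)
= 6.626e-34 / (6.8124e-27 * 6.4146e+06)
= 6.626e-34 / 4.3699e-20
= 1.5163e-14 m

1.5163e-14


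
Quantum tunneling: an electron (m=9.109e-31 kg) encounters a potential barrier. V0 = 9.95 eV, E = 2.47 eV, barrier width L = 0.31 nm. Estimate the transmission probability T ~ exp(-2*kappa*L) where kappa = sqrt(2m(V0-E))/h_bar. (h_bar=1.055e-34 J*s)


V0 - E = 7.48 eV = 1.1983e-18 J
kappa = sqrt(2 * m * (V0-E)) / h_bar
= sqrt(2 * 9.109e-31 * 1.1983e-18) / 1.055e-34
= 1.4005e+10 /m
2*kappa*L = 2 * 1.4005e+10 * 0.31e-9
= 8.683
T = exp(-8.683) = 1.694358e-04

1.694358e-04


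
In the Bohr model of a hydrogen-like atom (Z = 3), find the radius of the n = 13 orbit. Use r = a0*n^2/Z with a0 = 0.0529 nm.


r = a0 * n^2 / Z
= 0.0529 * 13^2 / 3
= 0.0529 * 169 / 3
= 2.98 nm

2.98


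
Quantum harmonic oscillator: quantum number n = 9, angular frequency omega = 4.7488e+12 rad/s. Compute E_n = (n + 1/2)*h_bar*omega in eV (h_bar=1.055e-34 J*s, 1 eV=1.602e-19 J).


E = (n + 1/2) * h_bar * omega
= (9 + 0.5) * 1.055e-34 * 4.7488e+12
= 9.5 * 5.0100e-22
= 4.7595e-21 J
= 0.0297 eV

0.0297


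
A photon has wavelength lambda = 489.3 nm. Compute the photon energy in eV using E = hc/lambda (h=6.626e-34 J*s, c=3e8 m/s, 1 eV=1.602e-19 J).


E = hc / lambda
= (6.626e-34)(3e8) / (489.3e-9)
= 1.9878e-25 / 4.8930e-07
= 4.0625e-19 J
Converting to eV: 4.0625e-19 / 1.602e-19
= 2.5359 eV

2.5359


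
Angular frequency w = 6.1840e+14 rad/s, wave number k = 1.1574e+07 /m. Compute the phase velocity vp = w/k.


vp = w / k
= 6.1840e+14 / 1.1574e+07
= 5.3430e+07 m/s

5.3430e+07


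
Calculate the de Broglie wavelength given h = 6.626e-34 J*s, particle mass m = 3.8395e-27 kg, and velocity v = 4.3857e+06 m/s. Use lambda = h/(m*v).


lambda = h / (m * v)
= 6.626e-34 / (3.8395e-27 * 4.3857e+06)
= 6.626e-34 / 1.6839e-20
= 3.9349e-14 m

3.9349e-14


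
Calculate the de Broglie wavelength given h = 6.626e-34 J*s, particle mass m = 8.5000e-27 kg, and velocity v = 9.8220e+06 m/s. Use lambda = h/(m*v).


lambda = h / (m * v)
= 6.626e-34 / (8.5000e-27 * 9.8220e+06)
= 6.626e-34 / 8.3487e-20
= 7.9366e-15 m

7.9366e-15


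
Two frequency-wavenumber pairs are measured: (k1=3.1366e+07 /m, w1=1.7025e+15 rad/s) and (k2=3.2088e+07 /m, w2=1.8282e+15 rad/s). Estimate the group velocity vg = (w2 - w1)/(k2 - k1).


vg = (w2 - w1) / (k2 - k1)
= (1.8282e+15 - 1.7025e+15) / (3.2088e+07 - 3.1366e+07)
= 1.2570e+14 / 7.2200e+05
= 1.7410e+08 m/s

1.7410e+08


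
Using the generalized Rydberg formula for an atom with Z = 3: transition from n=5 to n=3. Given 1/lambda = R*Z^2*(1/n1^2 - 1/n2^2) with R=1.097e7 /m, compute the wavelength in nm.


1/lambda = R * Z^2 * (1/n1^2 - 1/n2^2)
= 1.097e7 * 3^2 * (1/3^2 - 1/5^2)
= 1.097e7 * 9 * (0.111111 - 0.04)
= 7.0208e+06 /m
lambda = 1 / 7.0208e+06
= 142.4339 nm

142.4339


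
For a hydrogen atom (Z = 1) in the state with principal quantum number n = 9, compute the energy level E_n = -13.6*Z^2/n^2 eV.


E_n = -13.6 * Z^2 / n^2
= -13.6 * 1^2 / 9^2
= -13.6 * 1 / 81
= -0.1679 eV

-0.1679


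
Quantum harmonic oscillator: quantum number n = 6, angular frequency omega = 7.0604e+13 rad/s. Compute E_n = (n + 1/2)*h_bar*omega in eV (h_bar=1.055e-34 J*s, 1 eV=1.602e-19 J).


E = (n + 1/2) * h_bar * omega
= (6 + 0.5) * 1.055e-34 * 7.0604e+13
= 6.5 * 7.4487e-21
= 4.8417e-20 J
= 0.3022 eV

0.3022


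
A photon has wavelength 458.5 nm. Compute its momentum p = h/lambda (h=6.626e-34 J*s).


p = h / lambda
= 6.626e-34 / (458.5e-9)
= 6.626e-34 / 4.5850e-07
= 1.4451e-27 kg*m/s

1.4451e-27


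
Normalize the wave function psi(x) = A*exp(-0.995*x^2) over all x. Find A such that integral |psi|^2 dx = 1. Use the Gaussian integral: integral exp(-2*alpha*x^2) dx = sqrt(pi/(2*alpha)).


integral |psi|^2 dx = A^2 * sqrt(pi/(2*alpha)) = 1
A^2 = sqrt(2*alpha/pi)
= sqrt(2 * 0.995 / pi)
= 0.795887
A = sqrt(0.795887)
= 0.8921

0.8921


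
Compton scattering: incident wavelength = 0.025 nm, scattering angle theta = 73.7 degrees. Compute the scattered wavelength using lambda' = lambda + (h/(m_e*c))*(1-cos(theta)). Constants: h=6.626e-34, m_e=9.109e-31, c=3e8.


Compton wavelength: h/(m_e*c) = 2.4247e-12 m
d_lambda = 2.4247e-12 * (1 - cos(73.7 deg))
= 2.4247e-12 * 0.719333
= 1.7442e-12 m = 0.001744 nm
lambda' = 0.025 + 0.001744
= 0.026744 nm

0.026744


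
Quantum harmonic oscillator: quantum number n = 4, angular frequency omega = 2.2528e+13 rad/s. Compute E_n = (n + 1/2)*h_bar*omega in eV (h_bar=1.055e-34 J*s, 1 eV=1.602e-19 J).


E = (n + 1/2) * h_bar * omega
= (4 + 0.5) * 1.055e-34 * 2.2528e+13
= 4.5 * 2.3767e-21
= 1.0695e-20 J
= 0.0668 eV

0.0668


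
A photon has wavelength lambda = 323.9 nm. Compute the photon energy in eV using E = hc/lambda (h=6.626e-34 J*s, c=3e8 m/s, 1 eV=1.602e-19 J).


E = hc / lambda
= (6.626e-34)(3e8) / (323.9e-9)
= 1.9878e-25 / 3.2390e-07
= 6.1371e-19 J
Converting to eV: 6.1371e-19 / 1.602e-19
= 3.8309 eV

3.8309


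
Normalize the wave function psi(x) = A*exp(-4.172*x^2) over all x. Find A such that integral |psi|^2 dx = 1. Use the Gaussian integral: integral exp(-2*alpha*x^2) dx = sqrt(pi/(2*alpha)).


integral |psi|^2 dx = A^2 * sqrt(pi/(2*alpha)) = 1
A^2 = sqrt(2*alpha/pi)
= sqrt(2 * 4.172 / pi)
= 1.629717
A = sqrt(1.629717)
= 1.2766

1.2766


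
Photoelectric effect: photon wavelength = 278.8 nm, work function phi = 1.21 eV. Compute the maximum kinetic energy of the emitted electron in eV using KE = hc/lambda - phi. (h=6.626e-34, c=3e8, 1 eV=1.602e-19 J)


E_photon = hc / lambda
= (6.626e-34)(3e8) / (278.8e-9)
= 7.1298e-19 J
= 4.4506 eV
KE = E_photon - phi
= 4.4506 - 1.21
= 3.2406 eV

3.2406


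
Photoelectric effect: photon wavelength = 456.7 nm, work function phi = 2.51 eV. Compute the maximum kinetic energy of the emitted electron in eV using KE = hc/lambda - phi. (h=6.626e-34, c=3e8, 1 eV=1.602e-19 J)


E_photon = hc / lambda
= (6.626e-34)(3e8) / (456.7e-9)
= 4.3525e-19 J
= 2.7169 eV
KE = E_photon - phi
= 2.7169 - 2.51
= 0.2069 eV

0.2069


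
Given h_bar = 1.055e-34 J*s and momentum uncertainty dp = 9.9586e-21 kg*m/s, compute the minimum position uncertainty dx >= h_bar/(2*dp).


dx = h_bar / (2 * dp)
= 1.055e-34 / (2 * 9.9586e-21)
= 1.055e-34 / 1.9917e-20
= 5.2969e-15 m

5.2969e-15


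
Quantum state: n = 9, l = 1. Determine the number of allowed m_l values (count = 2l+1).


m_l ranges from -l to +l in integer steps
So m_l goes from -1 to +1
Count = 2l + 1 = 2*1 + 1
= 3

3


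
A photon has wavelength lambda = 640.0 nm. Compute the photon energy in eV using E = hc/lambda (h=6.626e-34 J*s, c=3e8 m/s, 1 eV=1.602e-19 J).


E = hc / lambda
= (6.626e-34)(3e8) / (640.0e-9)
= 1.9878e-25 / 6.4000e-07
= 3.1059e-19 J
Converting to eV: 3.1059e-19 / 1.602e-19
= 1.9388 eV

1.9388


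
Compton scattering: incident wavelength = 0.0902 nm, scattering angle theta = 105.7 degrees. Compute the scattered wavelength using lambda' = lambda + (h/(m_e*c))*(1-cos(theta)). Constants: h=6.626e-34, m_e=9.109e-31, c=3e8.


Compton wavelength: h/(m_e*c) = 2.4247e-12 m
d_lambda = 2.4247e-12 * (1 - cos(105.7 deg))
= 2.4247e-12 * 1.2706
= 3.0808e-12 m = 0.003081 nm
lambda' = 0.0902 + 0.003081
= 0.093281 nm

0.093281


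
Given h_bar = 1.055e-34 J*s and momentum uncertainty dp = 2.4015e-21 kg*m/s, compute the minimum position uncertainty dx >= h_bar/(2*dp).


dx = h_bar / (2 * dp)
= 1.055e-34 / (2 * 2.4015e-21)
= 1.055e-34 / 4.8030e-21
= 2.1965e-14 m

2.1965e-14


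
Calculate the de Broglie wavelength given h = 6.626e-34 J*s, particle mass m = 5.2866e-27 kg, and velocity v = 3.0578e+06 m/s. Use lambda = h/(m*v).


lambda = h / (m * v)
= 6.626e-34 / (5.2866e-27 * 3.0578e+06)
= 6.626e-34 / 1.6165e-20
= 4.0989e-14 m

4.0989e-14


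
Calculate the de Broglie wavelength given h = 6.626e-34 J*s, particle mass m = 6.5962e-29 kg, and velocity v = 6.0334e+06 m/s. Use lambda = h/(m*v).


lambda = h / (m * v)
= 6.626e-34 / (6.5962e-29 * 6.0334e+06)
= 6.626e-34 / 3.9798e-22
= 1.6649e-12 m

1.6649e-12


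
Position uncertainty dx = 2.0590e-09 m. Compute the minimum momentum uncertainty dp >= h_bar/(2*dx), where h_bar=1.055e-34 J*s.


dp = h_bar / (2 * dx)
= 1.055e-34 / (2 * 2.0590e-09)
= 1.055e-34 / 4.1180e-09
= 2.5619e-26 kg*m/s

2.5619e-26


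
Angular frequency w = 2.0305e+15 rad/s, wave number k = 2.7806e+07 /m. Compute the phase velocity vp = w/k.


vp = w / k
= 2.0305e+15 / 2.7806e+07
= 7.3024e+07 m/s

7.3024e+07


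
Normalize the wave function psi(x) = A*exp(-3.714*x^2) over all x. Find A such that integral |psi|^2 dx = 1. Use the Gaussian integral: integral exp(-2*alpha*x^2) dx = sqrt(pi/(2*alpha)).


integral |psi|^2 dx = A^2 * sqrt(pi/(2*alpha)) = 1
A^2 = sqrt(2*alpha/pi)
= sqrt(2 * 3.714 / pi)
= 1.537662
A = sqrt(1.537662)
= 1.24

1.24


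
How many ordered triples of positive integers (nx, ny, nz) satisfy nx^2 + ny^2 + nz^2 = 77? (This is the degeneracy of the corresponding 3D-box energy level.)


Enumerate all (nx, ny, nz) with nx^2 + ny^2 + nz^2 = 77:
(2,3,8)
(2,8,3)
(3,2,8)
(3,8,2)
(4,5,6)
(4,6,5)
(5,4,6)
(5,6,4)
(6,4,5)
(6,5,4)
(8,2,3)
(8,3,2)
Total degeneracy = 12

12


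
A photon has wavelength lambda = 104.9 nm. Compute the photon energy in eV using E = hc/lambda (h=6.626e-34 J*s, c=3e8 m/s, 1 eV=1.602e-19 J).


E = hc / lambda
= (6.626e-34)(3e8) / (104.9e-9)
= 1.9878e-25 / 1.0490e-07
= 1.8949e-18 J
Converting to eV: 1.8949e-18 / 1.602e-19
= 11.8286 eV

11.8286


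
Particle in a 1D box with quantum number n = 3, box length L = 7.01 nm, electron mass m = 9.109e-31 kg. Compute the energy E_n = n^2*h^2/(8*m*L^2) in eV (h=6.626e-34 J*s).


E = n^2 * h^2 / (8 * m * L^2)
= 3^2 * (6.626e-34)^2 / (8 * 9.109e-31 * (7.01e-9)^2)
= 9 * 4.3904e-67 / (8 * 9.109e-31 * 4.9140e-17)
= 1.1034e-20 J
= 0.0689 eV

0.0689


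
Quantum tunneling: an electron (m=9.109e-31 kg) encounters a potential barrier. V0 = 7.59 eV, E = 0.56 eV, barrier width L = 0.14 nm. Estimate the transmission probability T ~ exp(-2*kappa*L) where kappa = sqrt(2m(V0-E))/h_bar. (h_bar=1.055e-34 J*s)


V0 - E = 7.03 eV = 1.1262e-18 J
kappa = sqrt(2 * m * (V0-E)) / h_bar
= sqrt(2 * 9.109e-31 * 1.1262e-18) / 1.055e-34
= 1.3577e+10 /m
2*kappa*L = 2 * 1.3577e+10 * 0.14e-9
= 3.8016
T = exp(-3.8016) = 2.233532e-02

2.233532e-02


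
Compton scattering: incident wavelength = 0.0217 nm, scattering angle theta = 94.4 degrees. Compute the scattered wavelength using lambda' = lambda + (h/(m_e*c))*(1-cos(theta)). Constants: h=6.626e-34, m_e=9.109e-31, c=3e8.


Compton wavelength: h/(m_e*c) = 2.4247e-12 m
d_lambda = 2.4247e-12 * (1 - cos(94.4 deg))
= 2.4247e-12 * 1.076719
= 2.6107e-12 m = 0.002611 nm
lambda' = 0.0217 + 0.002611
= 0.024311 nm

0.024311


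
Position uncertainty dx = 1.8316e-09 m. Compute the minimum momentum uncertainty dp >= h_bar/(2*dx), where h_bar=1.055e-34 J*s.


dp = h_bar / (2 * dx)
= 1.055e-34 / (2 * 1.8316e-09)
= 1.055e-34 / 3.6632e-09
= 2.8800e-26 kg*m/s

2.8800e-26


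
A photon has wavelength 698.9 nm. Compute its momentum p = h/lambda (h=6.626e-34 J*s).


p = h / lambda
= 6.626e-34 / (698.9e-9)
= 6.626e-34 / 6.9890e-07
= 9.4806e-28 kg*m/s

9.4806e-28


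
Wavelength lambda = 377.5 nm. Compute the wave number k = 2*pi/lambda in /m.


k = 2 * pi / lambda
= 6.2832 / (377.5e-9)
= 6.2832 / 3.7750e-07
= 1.6644e+07 /m

1.6644e+07


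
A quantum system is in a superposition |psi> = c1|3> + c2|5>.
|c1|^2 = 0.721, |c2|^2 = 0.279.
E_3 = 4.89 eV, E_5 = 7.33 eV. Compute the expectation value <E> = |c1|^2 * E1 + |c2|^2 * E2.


<E> = |c1|^2 * E1 + |c2|^2 * E2
= 0.721 * 4.89 + 0.279 * 7.33
= 3.5257 + 2.0451
= 5.5708 eV

5.5708


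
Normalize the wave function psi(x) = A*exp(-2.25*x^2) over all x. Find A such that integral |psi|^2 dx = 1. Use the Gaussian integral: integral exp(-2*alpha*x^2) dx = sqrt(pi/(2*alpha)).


integral |psi|^2 dx = A^2 * sqrt(pi/(2*alpha)) = 1
A^2 = sqrt(2*alpha/pi)
= sqrt(2 * 2.25 / pi)
= 1.196827
A = sqrt(1.196827)
= 1.094

1.094


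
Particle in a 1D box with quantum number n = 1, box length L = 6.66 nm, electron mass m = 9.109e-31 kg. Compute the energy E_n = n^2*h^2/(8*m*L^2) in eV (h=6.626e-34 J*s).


E = n^2 * h^2 / (8 * m * L^2)
= 1^2 * (6.626e-34)^2 / (8 * 9.109e-31 * (6.66e-9)^2)
= 1 * 4.3904e-67 / (8 * 9.109e-31 * 4.4356e-17)
= 1.3583e-21 J
= 0.0085 eV

0.0085


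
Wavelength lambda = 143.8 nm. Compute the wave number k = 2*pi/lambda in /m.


k = 2 * pi / lambda
= 6.2832 / (143.8e-9)
= 6.2832 / 1.4380e-07
= 4.3694e+07 /m

4.3694e+07


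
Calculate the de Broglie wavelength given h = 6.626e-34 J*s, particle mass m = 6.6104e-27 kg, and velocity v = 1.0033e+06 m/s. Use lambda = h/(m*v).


lambda = h / (m * v)
= 6.626e-34 / (6.6104e-27 * 1.0033e+06)
= 6.626e-34 / 6.6322e-21
= 9.9906e-14 m

9.9906e-14


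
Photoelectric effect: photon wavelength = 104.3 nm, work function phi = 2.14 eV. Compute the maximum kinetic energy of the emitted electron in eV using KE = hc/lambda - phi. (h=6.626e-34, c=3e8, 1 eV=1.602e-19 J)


E_photon = hc / lambda
= (6.626e-34)(3e8) / (104.3e-9)
= 1.9058e-18 J
= 11.8967 eV
KE = E_photon - phi
= 11.8967 - 2.14
= 9.7567 eV

9.7567


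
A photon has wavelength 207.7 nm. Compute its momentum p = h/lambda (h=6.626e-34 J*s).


p = h / lambda
= 6.626e-34 / (207.7e-9)
= 6.626e-34 / 2.0770e-07
= 3.1902e-27 kg*m/s

3.1902e-27


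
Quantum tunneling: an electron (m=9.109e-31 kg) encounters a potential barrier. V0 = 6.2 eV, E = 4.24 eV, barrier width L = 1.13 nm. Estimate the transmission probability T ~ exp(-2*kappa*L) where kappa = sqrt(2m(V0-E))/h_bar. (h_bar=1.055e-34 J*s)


V0 - E = 1.96 eV = 3.1399e-19 J
kappa = sqrt(2 * m * (V0-E)) / h_bar
= sqrt(2 * 9.109e-31 * 3.1399e-19) / 1.055e-34
= 7.1690e+09 /m
2*kappa*L = 2 * 7.1690e+09 * 1.13e-9
= 16.2019
T = exp(-16.2019) = 9.196224e-08

9.196224e-08


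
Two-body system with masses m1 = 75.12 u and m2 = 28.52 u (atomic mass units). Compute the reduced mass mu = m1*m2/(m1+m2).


mu = m1 * m2 / (m1 + m2)
= 75.12 * 28.52 / (75.12 + 28.52)
= 2142.4224 / 103.64
= 20.6718 u

20.6718


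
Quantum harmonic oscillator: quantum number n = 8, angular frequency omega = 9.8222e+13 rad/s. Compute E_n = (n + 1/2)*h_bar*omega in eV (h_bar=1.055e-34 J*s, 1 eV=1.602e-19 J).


E = (n + 1/2) * h_bar * omega
= (8 + 0.5) * 1.055e-34 * 9.8222e+13
= 8.5 * 1.0362e-20
= 8.8081e-20 J
= 0.5498 eV

0.5498


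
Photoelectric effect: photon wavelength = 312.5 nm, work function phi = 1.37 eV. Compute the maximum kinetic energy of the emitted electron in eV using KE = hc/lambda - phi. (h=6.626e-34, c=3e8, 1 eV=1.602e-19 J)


E_photon = hc / lambda
= (6.626e-34)(3e8) / (312.5e-9)
= 6.3610e-19 J
= 3.9706 eV
KE = E_photon - phi
= 3.9706 - 1.37
= 2.6006 eV

2.6006


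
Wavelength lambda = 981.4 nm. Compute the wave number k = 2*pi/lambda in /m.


k = 2 * pi / lambda
= 6.2832 / (981.4e-9)
= 6.2832 / 9.8140e-07
= 6.4023e+06 /m

6.4023e+06


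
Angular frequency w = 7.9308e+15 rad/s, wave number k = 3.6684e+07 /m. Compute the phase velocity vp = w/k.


vp = w / k
= 7.9308e+15 / 3.6684e+07
= 2.1619e+08 m/s

2.1619e+08


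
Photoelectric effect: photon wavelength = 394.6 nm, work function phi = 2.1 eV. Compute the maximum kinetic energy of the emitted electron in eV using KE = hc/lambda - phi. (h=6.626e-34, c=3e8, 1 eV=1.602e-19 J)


E_photon = hc / lambda
= (6.626e-34)(3e8) / (394.6e-9)
= 5.0375e-19 J
= 3.1445 eV
KE = E_photon - phi
= 3.1445 - 2.1
= 1.0445 eV

1.0445


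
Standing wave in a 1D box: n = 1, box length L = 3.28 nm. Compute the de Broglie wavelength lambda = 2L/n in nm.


lambda = 2L / n
= 2 * 3.28 / 1
= 6.56 / 1
= 6.56 nm

6.56


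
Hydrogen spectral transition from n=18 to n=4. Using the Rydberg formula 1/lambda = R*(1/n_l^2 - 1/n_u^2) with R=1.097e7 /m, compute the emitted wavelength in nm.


1/lambda = R * (1/n_l^2 - 1/n_u^2)
= 1.097e7 * (1/4^2 - 1/18^2)
= 1.097e7 * (0.0625 - 0.003086)
= 1.097e7 * 0.059414
= 6.5177e+05 /m
lambda = 1 / 6.5177e+05 = 1534.2907 nm

1534.2907


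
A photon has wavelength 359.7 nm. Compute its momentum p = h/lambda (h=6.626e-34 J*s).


p = h / lambda
= 6.626e-34 / (359.7e-9)
= 6.626e-34 / 3.5970e-07
= 1.8421e-27 kg*m/s

1.8421e-27


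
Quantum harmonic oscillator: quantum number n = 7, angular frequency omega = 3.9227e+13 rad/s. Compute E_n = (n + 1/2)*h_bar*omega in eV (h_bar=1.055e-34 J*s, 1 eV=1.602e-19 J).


E = (n + 1/2) * h_bar * omega
= (7 + 0.5) * 1.055e-34 * 3.9227e+13
= 7.5 * 4.1384e-21
= 3.1038e-20 J
= 0.1937 eV

0.1937


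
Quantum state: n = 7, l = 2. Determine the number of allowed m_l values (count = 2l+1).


m_l ranges from -l to +l in integer steps
So m_l goes from -2 to +2
Count = 2l + 1 = 2*2 + 1
= 5

5


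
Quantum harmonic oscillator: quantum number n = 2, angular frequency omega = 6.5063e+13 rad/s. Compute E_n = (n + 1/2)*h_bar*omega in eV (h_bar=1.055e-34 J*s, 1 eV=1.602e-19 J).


E = (n + 1/2) * h_bar * omega
= (2 + 0.5) * 1.055e-34 * 6.5063e+13
= 2.5 * 6.8641e-21
= 1.7160e-20 J
= 0.1071 eV

0.1071


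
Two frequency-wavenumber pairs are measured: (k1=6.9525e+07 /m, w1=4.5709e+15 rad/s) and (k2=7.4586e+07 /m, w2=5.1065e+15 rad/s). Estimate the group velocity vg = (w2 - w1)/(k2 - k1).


vg = (w2 - w1) / (k2 - k1)
= (5.1065e+15 - 4.5709e+15) / (7.4586e+07 - 6.9525e+07)
= 5.3560e+14 / 5.0610e+06
= 1.0583e+08 m/s

1.0583e+08


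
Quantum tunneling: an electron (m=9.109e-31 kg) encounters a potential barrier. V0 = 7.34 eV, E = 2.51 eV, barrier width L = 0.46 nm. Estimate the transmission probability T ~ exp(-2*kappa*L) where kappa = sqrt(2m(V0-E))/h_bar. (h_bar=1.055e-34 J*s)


V0 - E = 4.83 eV = 7.7377e-19 J
kappa = sqrt(2 * m * (V0-E)) / h_bar
= sqrt(2 * 9.109e-31 * 7.7377e-19) / 1.055e-34
= 1.1254e+10 /m
2*kappa*L = 2 * 1.1254e+10 * 0.46e-9
= 10.3536
T = exp(-10.3536) = 3.187846e-05

3.187846e-05


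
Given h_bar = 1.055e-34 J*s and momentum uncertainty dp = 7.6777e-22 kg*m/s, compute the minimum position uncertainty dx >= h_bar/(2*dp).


dx = h_bar / (2 * dp)
= 1.055e-34 / (2 * 7.6777e-22)
= 1.055e-34 / 1.5355e-21
= 6.8705e-14 m

6.8705e-14


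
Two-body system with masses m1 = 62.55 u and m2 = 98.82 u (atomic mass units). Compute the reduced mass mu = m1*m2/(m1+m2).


mu = m1 * m2 / (m1 + m2)
= 62.55 * 98.82 / (62.55 + 98.82)
= 6181.191 / 161.37
= 38.3045 u

38.3045


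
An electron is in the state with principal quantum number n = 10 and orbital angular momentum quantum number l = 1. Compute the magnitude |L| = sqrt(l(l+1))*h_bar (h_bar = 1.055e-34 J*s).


L = sqrt(l*(l+1)) * h_bar
= sqrt(1 * 2) * 1.055e-34
= sqrt(2) * 1.055e-34
= 1.4142 * 1.055e-34
= 1.4920e-34 J*s

1.4920e-34


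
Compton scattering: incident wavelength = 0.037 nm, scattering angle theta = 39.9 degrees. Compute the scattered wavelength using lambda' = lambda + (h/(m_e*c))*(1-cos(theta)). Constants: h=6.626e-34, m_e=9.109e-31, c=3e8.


Compton wavelength: h/(m_e*c) = 2.4247e-12 m
d_lambda = 2.4247e-12 * (1 - cos(39.9 deg))
= 2.4247e-12 * 0.232835
= 5.6456e-13 m = 0.000565 nm
lambda' = 0.037 + 0.000565
= 0.037565 nm

0.037565


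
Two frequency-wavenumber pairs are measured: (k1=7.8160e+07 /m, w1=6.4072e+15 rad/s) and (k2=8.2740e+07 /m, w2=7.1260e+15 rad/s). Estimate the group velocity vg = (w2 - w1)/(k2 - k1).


vg = (w2 - w1) / (k2 - k1)
= (7.1260e+15 - 6.4072e+15) / (8.2740e+07 - 7.8160e+07)
= 7.1880e+14 / 4.5800e+06
= 1.5694e+08 m/s

1.5694e+08


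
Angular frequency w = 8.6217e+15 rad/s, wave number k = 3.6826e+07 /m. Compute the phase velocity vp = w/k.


vp = w / k
= 8.6217e+15 / 3.6826e+07
= 2.3412e+08 m/s

2.3412e+08


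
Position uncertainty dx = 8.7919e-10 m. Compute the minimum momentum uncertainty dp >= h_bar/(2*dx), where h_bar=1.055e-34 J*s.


dp = h_bar / (2 * dx)
= 1.055e-34 / (2 * 8.7919e-10)
= 1.055e-34 / 1.7584e-09
= 5.9998e-26 kg*m/s

5.9998e-26


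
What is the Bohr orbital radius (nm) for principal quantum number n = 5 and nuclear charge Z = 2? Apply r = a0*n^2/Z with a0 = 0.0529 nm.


r = a0 * n^2 / Z
= 0.0529 * 5^2 / 2
= 0.0529 * 25 / 2
= 0.6613 nm

0.6613


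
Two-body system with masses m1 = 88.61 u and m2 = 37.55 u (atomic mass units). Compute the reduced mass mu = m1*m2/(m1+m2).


mu = m1 * m2 / (m1 + m2)
= 88.61 * 37.55 / (88.61 + 37.55)
= 3327.3055 / 126.16
= 26.3737 u

26.3737


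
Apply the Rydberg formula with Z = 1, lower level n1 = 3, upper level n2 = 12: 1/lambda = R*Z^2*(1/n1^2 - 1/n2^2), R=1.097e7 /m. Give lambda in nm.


1/lambda = R * Z^2 * (1/n1^2 - 1/n2^2)
= 1.097e7 * 1^2 * (1/3^2 - 1/12^2)
= 1.097e7 * 1 * (0.111111 - 0.006944)
= 1.1427e+06 /m
lambda = 1 / 1.1427e+06
= 875.1139 nm

875.1139


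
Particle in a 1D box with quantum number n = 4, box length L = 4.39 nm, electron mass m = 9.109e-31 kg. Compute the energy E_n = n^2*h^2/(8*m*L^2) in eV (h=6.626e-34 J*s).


E = n^2 * h^2 / (8 * m * L^2)
= 4^2 * (6.626e-34)^2 / (8 * 9.109e-31 * (4.39e-9)^2)
= 16 * 4.3904e-67 / (8 * 9.109e-31 * 1.9272e-17)
= 5.0019e-20 J
= 0.3122 eV

0.3122


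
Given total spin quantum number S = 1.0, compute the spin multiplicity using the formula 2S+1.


Spin multiplicity = 2S + 1
= 2 * 1.0 + 1
= 2.0 + 1
= 3

3


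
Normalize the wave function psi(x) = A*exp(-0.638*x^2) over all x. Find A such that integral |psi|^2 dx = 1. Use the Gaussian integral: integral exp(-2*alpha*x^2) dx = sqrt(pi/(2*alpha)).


integral |psi|^2 dx = A^2 * sqrt(pi/(2*alpha)) = 1
A^2 = sqrt(2*alpha/pi)
= sqrt(2 * 0.638 / pi)
= 0.63731
A = sqrt(0.63731)
= 0.7983

0.7983


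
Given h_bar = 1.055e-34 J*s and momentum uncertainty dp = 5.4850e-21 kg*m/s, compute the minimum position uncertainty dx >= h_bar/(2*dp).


dx = h_bar / (2 * dp)
= 1.055e-34 / (2 * 5.4850e-21)
= 1.055e-34 / 1.0970e-20
= 9.6171e-15 m

9.6171e-15


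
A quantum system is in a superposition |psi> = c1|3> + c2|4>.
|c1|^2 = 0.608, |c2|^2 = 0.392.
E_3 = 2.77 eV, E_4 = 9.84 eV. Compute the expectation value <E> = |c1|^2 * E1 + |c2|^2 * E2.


<E> = |c1|^2 * E1 + |c2|^2 * E2
= 0.608 * 2.77 + 0.392 * 9.84
= 1.6842 + 3.8573
= 5.5414 eV

5.5414


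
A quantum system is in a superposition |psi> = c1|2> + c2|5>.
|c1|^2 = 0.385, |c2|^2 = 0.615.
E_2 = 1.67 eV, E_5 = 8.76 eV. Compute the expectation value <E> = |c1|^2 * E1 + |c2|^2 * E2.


<E> = |c1|^2 * E1 + |c2|^2 * E2
= 0.385 * 1.67 + 0.615 * 8.76
= 0.643 + 5.3874
= 6.0303 eV

6.0303


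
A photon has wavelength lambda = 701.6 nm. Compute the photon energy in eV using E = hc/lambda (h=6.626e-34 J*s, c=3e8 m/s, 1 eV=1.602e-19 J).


E = hc / lambda
= (6.626e-34)(3e8) / (701.6e-9)
= 1.9878e-25 / 7.0160e-07
= 2.8332e-19 J
Converting to eV: 2.8332e-19 / 1.602e-19
= 1.7686 eV

1.7686


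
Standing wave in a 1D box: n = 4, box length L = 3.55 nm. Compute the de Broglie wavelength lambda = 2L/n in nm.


lambda = 2L / n
= 2 * 3.55 / 4
= 7.1 / 4
= 1.775 nm

1.775


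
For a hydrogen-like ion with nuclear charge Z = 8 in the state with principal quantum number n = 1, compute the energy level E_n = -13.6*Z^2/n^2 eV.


E_n = -13.6 * Z^2 / n^2
= -13.6 * 8^2 / 1^2
= -13.6 * 64 / 1
= -870.4 eV

-870.4


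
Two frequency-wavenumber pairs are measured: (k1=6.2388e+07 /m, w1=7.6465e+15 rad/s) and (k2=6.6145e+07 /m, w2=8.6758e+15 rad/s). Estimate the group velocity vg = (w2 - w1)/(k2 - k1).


vg = (w2 - w1) / (k2 - k1)
= (8.6758e+15 - 7.6465e+15) / (6.6145e+07 - 6.2388e+07)
= 1.0293e+15 / 3.7570e+06
= 2.7397e+08 m/s

2.7397e+08


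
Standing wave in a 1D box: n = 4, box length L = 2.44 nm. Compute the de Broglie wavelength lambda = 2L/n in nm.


lambda = 2L / n
= 2 * 2.44 / 4
= 4.88 / 4
= 1.22 nm

1.22


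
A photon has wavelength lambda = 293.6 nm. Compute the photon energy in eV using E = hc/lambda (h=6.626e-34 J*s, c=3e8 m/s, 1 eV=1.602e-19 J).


E = hc / lambda
= (6.626e-34)(3e8) / (293.6e-9)
= 1.9878e-25 / 2.9360e-07
= 6.7704e-19 J
Converting to eV: 6.7704e-19 / 1.602e-19
= 4.2262 eV

4.2262


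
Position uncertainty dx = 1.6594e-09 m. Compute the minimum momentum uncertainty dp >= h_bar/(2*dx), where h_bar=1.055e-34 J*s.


dp = h_bar / (2 * dx)
= 1.055e-34 / (2 * 1.6594e-09)
= 1.055e-34 / 3.3188e-09
= 3.1789e-26 kg*m/s

3.1789e-26


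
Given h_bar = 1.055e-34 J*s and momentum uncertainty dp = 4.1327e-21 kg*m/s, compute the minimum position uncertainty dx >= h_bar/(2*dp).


dx = h_bar / (2 * dp)
= 1.055e-34 / (2 * 4.1327e-21)
= 1.055e-34 / 8.2654e-21
= 1.2764e-14 m

1.2764e-14


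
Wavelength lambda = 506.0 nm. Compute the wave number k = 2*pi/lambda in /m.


k = 2 * pi / lambda
= 6.2832 / (506.0e-9)
= 6.2832 / 5.0600e-07
= 1.2417e+07 /m

1.2417e+07


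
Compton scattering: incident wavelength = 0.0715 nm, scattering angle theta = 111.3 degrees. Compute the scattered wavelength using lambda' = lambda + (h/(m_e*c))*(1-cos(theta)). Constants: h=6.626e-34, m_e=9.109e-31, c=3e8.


Compton wavelength: h/(m_e*c) = 2.4247e-12 m
d_lambda = 2.4247e-12 * (1 - cos(111.3 deg))
= 2.4247e-12 * 1.363251
= 3.3055e-12 m = 0.003305 nm
lambda' = 0.0715 + 0.003305
= 0.074805 nm

0.074805


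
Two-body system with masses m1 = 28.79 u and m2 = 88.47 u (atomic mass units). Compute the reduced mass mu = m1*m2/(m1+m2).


mu = m1 * m2 / (m1 + m2)
= 28.79 * 88.47 / (28.79 + 88.47)
= 2547.0513 / 117.26
= 21.7214 u

21.7214


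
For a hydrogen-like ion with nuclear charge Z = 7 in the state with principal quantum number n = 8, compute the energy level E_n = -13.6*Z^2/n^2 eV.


E_n = -13.6 * Z^2 / n^2
= -13.6 * 7^2 / 8^2
= -13.6 * 49 / 64
= -10.4125 eV

-10.4125


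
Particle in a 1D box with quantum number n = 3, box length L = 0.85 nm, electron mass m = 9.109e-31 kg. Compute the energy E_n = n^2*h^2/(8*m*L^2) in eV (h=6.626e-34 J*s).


E = n^2 * h^2 / (8 * m * L^2)
= 3^2 * (6.626e-34)^2 / (8 * 9.109e-31 * (0.85e-9)^2)
= 9 * 4.3904e-67 / (8 * 9.109e-31 * 7.2250e-19)
= 7.5049e-19 J
= 4.6847 eV

4.6847


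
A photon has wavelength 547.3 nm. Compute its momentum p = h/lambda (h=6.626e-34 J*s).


p = h / lambda
= 6.626e-34 / (547.3e-9)
= 6.626e-34 / 5.4730e-07
= 1.2107e-27 kg*m/s

1.2107e-27


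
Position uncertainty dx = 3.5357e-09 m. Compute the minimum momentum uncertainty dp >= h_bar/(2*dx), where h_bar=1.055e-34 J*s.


dp = h_bar / (2 * dx)
= 1.055e-34 / (2 * 3.5357e-09)
= 1.055e-34 / 7.0714e-09
= 1.4919e-26 kg*m/s

1.4919e-26


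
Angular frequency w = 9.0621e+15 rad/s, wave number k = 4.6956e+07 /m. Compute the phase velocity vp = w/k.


vp = w / k
= 9.0621e+15 / 4.6956e+07
= 1.9299e+08 m/s

1.9299e+08


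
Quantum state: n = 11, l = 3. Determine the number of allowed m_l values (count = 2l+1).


m_l ranges from -l to +l in integer steps
So m_l goes from -3 to +3
Count = 2l + 1 = 2*3 + 1
= 7

7


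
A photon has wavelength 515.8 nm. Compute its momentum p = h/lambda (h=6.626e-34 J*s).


p = h / lambda
= 6.626e-34 / (515.8e-9)
= 6.626e-34 / 5.1580e-07
= 1.2846e-27 kg*m/s

1.2846e-27


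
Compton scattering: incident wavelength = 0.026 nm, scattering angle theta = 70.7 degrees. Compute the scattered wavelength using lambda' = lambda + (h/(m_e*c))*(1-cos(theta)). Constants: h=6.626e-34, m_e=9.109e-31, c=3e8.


Compton wavelength: h/(m_e*c) = 2.4247e-12 m
d_lambda = 2.4247e-12 * (1 - cos(70.7 deg))
= 2.4247e-12 * 0.669486
= 1.6233e-12 m = 0.001623 nm
lambda' = 0.026 + 0.001623
= 0.027623 nm

0.027623


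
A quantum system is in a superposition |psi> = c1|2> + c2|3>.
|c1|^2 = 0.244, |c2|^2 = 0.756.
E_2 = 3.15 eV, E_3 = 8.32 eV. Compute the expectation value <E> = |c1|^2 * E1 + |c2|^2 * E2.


<E> = |c1|^2 * E1 + |c2|^2 * E2
= 0.244 * 3.15 + 0.756 * 8.32
= 0.7686 + 6.2899
= 7.0585 eV

7.0585


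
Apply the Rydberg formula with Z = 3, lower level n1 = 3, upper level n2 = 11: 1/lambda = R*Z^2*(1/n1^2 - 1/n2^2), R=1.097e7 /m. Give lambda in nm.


1/lambda = R * Z^2 * (1/n1^2 - 1/n2^2)
= 1.097e7 * 3^2 * (1/3^2 - 1/11^2)
= 1.097e7 * 9 * (0.111111 - 0.008264)
= 1.0154e+07 /m
lambda = 1 / 1.0154e+07
= 98.4829 nm

98.4829


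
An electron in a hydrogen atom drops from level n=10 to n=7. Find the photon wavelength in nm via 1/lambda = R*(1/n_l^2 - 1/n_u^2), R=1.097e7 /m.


1/lambda = R * (1/n_l^2 - 1/n_u^2)
= 1.097e7 * (1/7^2 - 1/10^2)
= 1.097e7 * (0.020408 - 0.01)
= 1.097e7 * 0.010408
= 1.1418e+05 /m
lambda = 1 / 1.1418e+05 = 8758.2891 nm

8758.2891


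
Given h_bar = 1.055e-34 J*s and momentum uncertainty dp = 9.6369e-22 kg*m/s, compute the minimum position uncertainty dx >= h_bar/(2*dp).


dx = h_bar / (2 * dp)
= 1.055e-34 / (2 * 9.6369e-22)
= 1.055e-34 / 1.9274e-21
= 5.4738e-14 m

5.4738e-14


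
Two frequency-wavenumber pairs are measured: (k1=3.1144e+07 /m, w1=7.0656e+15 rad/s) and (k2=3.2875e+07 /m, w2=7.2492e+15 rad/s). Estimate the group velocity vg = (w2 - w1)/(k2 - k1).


vg = (w2 - w1) / (k2 - k1)
= (7.2492e+15 - 7.0656e+15) / (3.2875e+07 - 3.1144e+07)
= 1.8360e+14 / 1.7310e+06
= 1.0607e+08 m/s

1.0607e+08


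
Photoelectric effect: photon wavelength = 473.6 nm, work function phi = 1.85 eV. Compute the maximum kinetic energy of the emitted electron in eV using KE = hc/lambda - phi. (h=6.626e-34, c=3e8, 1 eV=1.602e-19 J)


E_photon = hc / lambda
= (6.626e-34)(3e8) / (473.6e-9)
= 4.1972e-19 J
= 2.62 eV
KE = E_photon - phi
= 2.62 - 1.85
= 0.77 eV

0.77


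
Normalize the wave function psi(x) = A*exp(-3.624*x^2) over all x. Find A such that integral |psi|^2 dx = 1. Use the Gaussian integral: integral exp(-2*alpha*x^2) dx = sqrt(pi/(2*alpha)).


integral |psi|^2 dx = A^2 * sqrt(pi/(2*alpha)) = 1
A^2 = sqrt(2*alpha/pi)
= sqrt(2 * 3.624 / pi)
= 1.518917
A = sqrt(1.518917)
= 1.2324

1.2324


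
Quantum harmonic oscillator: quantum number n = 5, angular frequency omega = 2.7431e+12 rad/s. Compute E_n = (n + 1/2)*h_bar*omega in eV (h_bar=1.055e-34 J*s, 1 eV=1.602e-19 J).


E = (n + 1/2) * h_bar * omega
= (5 + 0.5) * 1.055e-34 * 2.7431e+12
= 5.5 * 2.8940e-22
= 1.5917e-21 J
= 0.0099 eV

0.0099


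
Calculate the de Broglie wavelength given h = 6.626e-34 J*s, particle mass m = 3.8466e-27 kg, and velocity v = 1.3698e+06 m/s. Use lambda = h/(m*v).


lambda = h / (m * v)
= 6.626e-34 / (3.8466e-27 * 1.3698e+06)
= 6.626e-34 / 5.2691e-21
= 1.2575e-13 m

1.2575e-13


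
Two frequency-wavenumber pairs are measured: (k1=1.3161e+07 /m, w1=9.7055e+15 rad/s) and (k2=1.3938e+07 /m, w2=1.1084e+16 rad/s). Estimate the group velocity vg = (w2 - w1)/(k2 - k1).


vg = (w2 - w1) / (k2 - k1)
= (1.1084e+16 - 9.7055e+15) / (1.3938e+07 - 1.3161e+07)
= 1.3785e+15 / 7.7700e+05
= 1.7741e+09 m/s

1.7741e+09


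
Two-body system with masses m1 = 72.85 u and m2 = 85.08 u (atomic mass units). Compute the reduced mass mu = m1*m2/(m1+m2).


mu = m1 * m2 / (m1 + m2)
= 72.85 * 85.08 / (72.85 + 85.08)
= 6198.078 / 157.93
= 39.2457 u

39.2457


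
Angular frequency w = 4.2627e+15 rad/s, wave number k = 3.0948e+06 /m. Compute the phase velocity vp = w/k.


vp = w / k
= 4.2627e+15 / 3.0948e+06
= 1.3774e+09 m/s

1.3774e+09


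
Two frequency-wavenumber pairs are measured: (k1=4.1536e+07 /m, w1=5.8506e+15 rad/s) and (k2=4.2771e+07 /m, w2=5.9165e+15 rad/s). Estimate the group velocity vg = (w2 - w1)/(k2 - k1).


vg = (w2 - w1) / (k2 - k1)
= (5.9165e+15 - 5.8506e+15) / (4.2771e+07 - 4.1536e+07)
= 6.5900e+13 / 1.2350e+06
= 5.3360e+07 m/s

5.3360e+07


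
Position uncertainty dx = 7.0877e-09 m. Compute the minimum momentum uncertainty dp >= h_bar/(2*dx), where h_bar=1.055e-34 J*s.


dp = h_bar / (2 * dx)
= 1.055e-34 / (2 * 7.0877e-09)
= 1.055e-34 / 1.4175e-08
= 7.4425e-27 kg*m/s

7.4425e-27


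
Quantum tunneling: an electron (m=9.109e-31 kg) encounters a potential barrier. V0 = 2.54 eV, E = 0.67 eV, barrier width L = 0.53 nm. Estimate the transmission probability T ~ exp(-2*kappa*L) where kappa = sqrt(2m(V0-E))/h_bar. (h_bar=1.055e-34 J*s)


V0 - E = 1.87 eV = 2.9957e-19 J
kappa = sqrt(2 * m * (V0-E)) / h_bar
= sqrt(2 * 9.109e-31 * 2.9957e-19) / 1.055e-34
= 7.0024e+09 /m
2*kappa*L = 2 * 7.0024e+09 * 0.53e-9
= 7.4226
T = exp(-7.4226) = 5.975959e-04

5.975959e-04


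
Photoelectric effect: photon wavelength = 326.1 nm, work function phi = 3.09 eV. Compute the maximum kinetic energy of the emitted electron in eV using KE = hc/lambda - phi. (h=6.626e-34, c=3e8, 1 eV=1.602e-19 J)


E_photon = hc / lambda
= (6.626e-34)(3e8) / (326.1e-9)
= 6.0957e-19 J
= 3.805 eV
KE = E_photon - phi
= 3.805 - 3.09
= 0.715 eV

0.715


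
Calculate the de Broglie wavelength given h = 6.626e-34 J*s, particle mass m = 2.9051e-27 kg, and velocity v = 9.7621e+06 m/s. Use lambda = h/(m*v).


lambda = h / (m * v)
= 6.626e-34 / (2.9051e-27 * 9.7621e+06)
= 6.626e-34 / 2.8360e-20
= 2.3364e-14 m

2.3364e-14


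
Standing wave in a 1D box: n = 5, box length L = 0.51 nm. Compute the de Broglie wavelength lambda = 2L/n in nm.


lambda = 2L / n
= 2 * 0.51 / 5
= 1.02 / 5
= 0.204 nm

0.204


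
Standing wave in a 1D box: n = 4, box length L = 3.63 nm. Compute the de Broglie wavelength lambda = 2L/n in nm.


lambda = 2L / n
= 2 * 3.63 / 4
= 7.26 / 4
= 1.815 nm

1.815


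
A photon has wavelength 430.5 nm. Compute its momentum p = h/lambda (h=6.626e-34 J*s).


p = h / lambda
= 6.626e-34 / (430.5e-9)
= 6.626e-34 / 4.3050e-07
= 1.5391e-27 kg*m/s

1.5391e-27


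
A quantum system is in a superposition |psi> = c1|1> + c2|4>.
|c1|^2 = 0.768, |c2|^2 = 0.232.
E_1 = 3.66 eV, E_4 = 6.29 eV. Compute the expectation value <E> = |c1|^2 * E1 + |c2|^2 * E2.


<E> = |c1|^2 * E1 + |c2|^2 * E2
= 0.768 * 3.66 + 0.232 * 6.29
= 2.8109 + 1.4593
= 4.2702 eV

4.2702


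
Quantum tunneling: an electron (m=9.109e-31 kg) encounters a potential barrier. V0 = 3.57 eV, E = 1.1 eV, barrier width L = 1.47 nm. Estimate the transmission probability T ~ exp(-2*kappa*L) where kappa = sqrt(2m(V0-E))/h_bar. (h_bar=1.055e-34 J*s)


V0 - E = 2.47 eV = 3.9569e-19 J
kappa = sqrt(2 * m * (V0-E)) / h_bar
= sqrt(2 * 9.109e-31 * 3.9569e-19) / 1.055e-34
= 8.0478e+09 /m
2*kappa*L = 2 * 8.0478e+09 * 1.47e-9
= 23.6606
T = exp(-23.6606) = 5.300916e-11

5.300916e-11
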